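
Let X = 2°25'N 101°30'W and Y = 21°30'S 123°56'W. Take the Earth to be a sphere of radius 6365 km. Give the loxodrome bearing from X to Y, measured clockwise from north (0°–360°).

Meridional parts: M(φ₁)=+0.0422, M(φ₂)=-0.3844 → ΔM = -0.4266;  Δλ = -0.3915 rad
tan C = Δλ / ΔM = +0.9179 → C = 222.55°

222.5°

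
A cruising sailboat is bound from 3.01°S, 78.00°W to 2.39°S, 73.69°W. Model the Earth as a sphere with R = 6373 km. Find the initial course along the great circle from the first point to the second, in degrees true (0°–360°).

81.9°

θ = atan2( sin Δλ·cos φ₂ ,  cos φ₁ sin φ₂ − sin φ₁ cos φ₂ cos Δλ )
  = atan2(+0.0751, +0.0107) = 81.91°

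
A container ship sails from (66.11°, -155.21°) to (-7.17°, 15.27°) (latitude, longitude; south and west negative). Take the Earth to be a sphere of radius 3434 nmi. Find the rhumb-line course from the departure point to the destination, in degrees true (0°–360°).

Δψ = ln[tan(π/4+φ₂/2)/tan(π/4+φ₁/2)] = -1.6787
Δλ = +2.9754 rad (taken the short way round)
course = atan2(Δλ, Δψ) = 119.43°

119.4°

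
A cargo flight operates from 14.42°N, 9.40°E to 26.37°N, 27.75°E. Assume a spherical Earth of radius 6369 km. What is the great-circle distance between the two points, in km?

2323 km

Haversine: a = sin²(Δφ/2)+cos φ₁ cos φ₂ sin²(Δλ/2) = 0.03290;  σ = 2·atan2(√a,√(1−a))
σ = 20.900° → d = Rσ = 6369·0.36477 = 2323 km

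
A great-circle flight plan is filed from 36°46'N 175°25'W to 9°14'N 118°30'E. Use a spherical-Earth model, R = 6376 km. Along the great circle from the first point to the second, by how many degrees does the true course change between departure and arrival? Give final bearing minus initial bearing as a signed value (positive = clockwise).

-29.3°

Initial bearing θ₁ = atan2(sin Δλ cos φ₂, cos φ₁ sin φ₂ − sin φ₁ cos φ₂ cos Δλ) = 262.99°
Final bearing θ₂ = (initial bearing from the destination back to the start) + 180° = 233.66°
Δθ = θ₂ − θ₁ = -29.3°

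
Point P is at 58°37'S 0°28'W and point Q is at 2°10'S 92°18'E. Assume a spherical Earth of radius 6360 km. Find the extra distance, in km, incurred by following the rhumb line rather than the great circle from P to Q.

404 km

Great circle: cos σ = sin φ₁ sin φ₂ + cos φ₁ cos φ₂ cos Δλ,  σ = 1.5636 rad → d_gc = 9944.7 km
Rhumb line: Δψ = +1.2318, q = Δφ/Δψ = 0.7998, d_rh = R√(Δφ²+q²Δλ²) = 10348.8 km
Excess = 10348.8 − 9944.7 = 404.1 ≈ 404 km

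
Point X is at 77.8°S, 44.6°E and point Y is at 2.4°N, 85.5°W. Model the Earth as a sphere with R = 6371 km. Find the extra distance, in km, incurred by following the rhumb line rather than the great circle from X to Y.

1451 km

Great circle: cos σ = sin φ₁ sin φ₂ + cos φ₁ cos φ₂ cos Δλ,  σ = 1.7487 rad → d_gc = 11140.7 km
Rhumb line: Δψ = +2.2781, q = Δφ/Δψ = 0.6145, d_rh = R√(Δφ²+q²Δλ²) = 12591.3 km
Excess = 12591.3 − 11140.7 = 1450.6 ≈ 1451 km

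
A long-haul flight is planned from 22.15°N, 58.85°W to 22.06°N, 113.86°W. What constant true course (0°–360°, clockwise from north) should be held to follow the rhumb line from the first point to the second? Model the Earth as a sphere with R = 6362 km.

Δψ = ln[tan(π/4+φ₂/2)/tan(π/4+φ₁/2)] = -0.0017
Δλ = -0.9601 rad (taken the short way round)
course = atan2(Δλ, Δψ) = 269.90°

269.9°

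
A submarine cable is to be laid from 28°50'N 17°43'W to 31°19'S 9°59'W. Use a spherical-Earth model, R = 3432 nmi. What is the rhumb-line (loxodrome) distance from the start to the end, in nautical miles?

3630 nmi

Rhumb course C = atan2(Δλ, Δψ) with Δψ = ln[tan(π/4+φ₂/2)/tan(π/4+φ₁/2)] = -1.1020, Δλ = +0.1350 → C = 173.02°
d = R·|Δφ| / |cos C| = 3432·1.04982 / 0.99258 = 3630 nmi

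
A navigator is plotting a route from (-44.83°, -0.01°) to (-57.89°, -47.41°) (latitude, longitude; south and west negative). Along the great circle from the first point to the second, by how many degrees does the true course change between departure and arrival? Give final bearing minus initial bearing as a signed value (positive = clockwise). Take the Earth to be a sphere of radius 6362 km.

+38.1°

At departure: θ₁ = atan2(sin Δλ cos φ₂, cos φ₁ sin φ₂ − sin φ₁ cos φ₂ cos Δλ) = 228.43°
At arrival: θ₂ = atan2(sin Δλ cos φ₁, −cos φ₂ sin φ₁ + sin φ₂ cos φ₁ cos Δλ) = 266.51°
Δθ = θ₂ − θ₁ = +38.1°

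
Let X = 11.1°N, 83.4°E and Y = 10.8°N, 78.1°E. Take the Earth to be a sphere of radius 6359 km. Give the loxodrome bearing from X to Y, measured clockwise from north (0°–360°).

Meridional parts: M(φ₁)=+0.1950, M(φ₂)=+0.1896 → ΔM = -0.0053;  Δλ = -0.0925 rad
tan C = Δλ / ΔM = +17.3450 → C = 266.70°

266.7°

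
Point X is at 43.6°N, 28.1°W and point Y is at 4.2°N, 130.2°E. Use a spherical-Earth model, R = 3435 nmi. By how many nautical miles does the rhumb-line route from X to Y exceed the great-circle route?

Great circle: cos σ = sin φ₁ sin φ₂ + cos φ₁ cos φ₂ cos Δλ,  σ = 2.2402 rad → d_gc = 7695.2 nmi
Rhumb line: Δψ = -0.7739, q = Δφ/Δψ = 0.8886, d_rh = R√(Δφ²+q²Δλ²) = 8757.8 nmi
Excess = 8757.8 − 7695.2 = 1062.6 ≈ 1063 nmi

1063 nmi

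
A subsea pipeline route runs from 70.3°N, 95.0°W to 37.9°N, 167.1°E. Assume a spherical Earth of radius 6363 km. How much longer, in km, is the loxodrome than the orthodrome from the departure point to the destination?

593 km

Great circle: cos σ = sin φ₁ sin φ₂ + cos φ₁ cos φ₂ cos Δλ,  σ = 0.9983 rad → d_gc = 6351.9 km
Rhumb line: Δψ = -1.0351, q = Δφ/Δψ = 0.5463, d_rh = R√(Δφ²+q²Δλ²) = 6944.7 km
Excess = 6944.7 − 6351.9 = 592.8 ≈ 593 km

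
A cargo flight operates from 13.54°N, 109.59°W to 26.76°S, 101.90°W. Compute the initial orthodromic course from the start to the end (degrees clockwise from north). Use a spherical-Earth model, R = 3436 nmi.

169.5°

N = sin Δλ·cos φ₂ = +0.1195;  D = cos φ₁ sin φ₂ − sin φ₁ cos φ₂ cos Δλ = -0.6449
initial course = atan2(N, D) = 169.50°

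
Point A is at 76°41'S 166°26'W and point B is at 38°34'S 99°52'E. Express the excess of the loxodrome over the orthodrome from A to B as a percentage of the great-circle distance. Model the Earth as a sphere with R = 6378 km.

Great circle: σ = 0.9335 rad → d_gc = Rσ = 5953.7 km
Rhumb: Δφ = +0.6653, Δλ = -1.6354, Δψ = +1.4173, q = Δφ/Δψ = 0.4694 → d_rh = R√(Δφ²+q²Δλ²) = 6478.8 km
Excess = (6478.8 − 5953.7) / 5953.7 = 525.1 / 5953.7 = 8.82% ≈ 8.8%

8.8%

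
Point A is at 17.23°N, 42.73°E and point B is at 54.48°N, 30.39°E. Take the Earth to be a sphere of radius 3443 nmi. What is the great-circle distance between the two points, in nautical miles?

cos σ = sin φ₁ sin φ₂ + cos φ₁ cos φ₂ cos Δλ
      = sin(17.23°)sin(54.48°) + cos(17.23°)cos(54.48°)cos(-12.34°) = 0.7832
σ = 38.447° → d = Rσ = 3443·0.67103 = 2310 nmi

2310 nmi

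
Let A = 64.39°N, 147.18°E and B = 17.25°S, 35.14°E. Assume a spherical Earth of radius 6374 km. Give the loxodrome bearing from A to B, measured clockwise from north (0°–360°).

227.6°

Δψ = ln[tan(π/4+φ₂/2)/tan(π/4+φ₁/2)] = -1.7873
Δλ = -1.9555 rad (taken the short way round)
course = atan2(Δλ, Δψ) = 227.57°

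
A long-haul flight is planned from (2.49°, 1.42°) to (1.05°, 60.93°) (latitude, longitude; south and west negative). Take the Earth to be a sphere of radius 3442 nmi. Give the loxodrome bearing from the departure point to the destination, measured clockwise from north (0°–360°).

91.4°

Δψ = ln[tan(π/4+φ₂/2)/tan(π/4+φ₁/2)] = -0.0251
Δλ = +1.0386 rad (taken the short way round)
course = atan2(Δλ, Δψ) = 91.39°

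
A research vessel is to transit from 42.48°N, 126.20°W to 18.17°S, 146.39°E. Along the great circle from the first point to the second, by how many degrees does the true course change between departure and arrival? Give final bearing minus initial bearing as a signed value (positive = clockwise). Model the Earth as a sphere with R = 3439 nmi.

At departure: θ₁ = atan2(sin Δλ cos φ₂, cos φ₁ sin φ₂ − sin φ₁ cos φ₂ cos Δλ) = 254.74°
At arrival: θ₂ = atan2(sin Δλ cos φ₁, −cos φ₂ sin φ₁ + sin φ₂ cos φ₁ cos Δλ) = 228.49°
Δθ = θ₂ − θ₁ = -26.2°

-26.2°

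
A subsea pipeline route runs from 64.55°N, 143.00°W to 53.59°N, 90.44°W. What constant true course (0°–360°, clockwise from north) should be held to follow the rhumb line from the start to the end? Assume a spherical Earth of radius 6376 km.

Δψ = ln[tan(π/4+φ₂/2)/tan(π/4+φ₁/2)] = -0.3760
Δλ = +0.9173 rad (taken the short way round)
course = atan2(Δλ, Δψ) = 112.29°

112.3°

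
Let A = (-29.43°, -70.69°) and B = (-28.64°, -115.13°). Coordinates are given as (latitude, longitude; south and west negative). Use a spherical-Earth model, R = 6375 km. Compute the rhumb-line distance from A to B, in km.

Δψ = ln[tan(π/4+φ₂/2)/tan(π/4+φ₁/2)] = +0.0158;  Δφ = +0.0138 rad,  Δλ = -0.7756 rad
q = Δφ/Δψ = 0.8743
d = R·√(Δφ² + q²Δλ²) = 6375·0.67828 = 4324 km

4324 km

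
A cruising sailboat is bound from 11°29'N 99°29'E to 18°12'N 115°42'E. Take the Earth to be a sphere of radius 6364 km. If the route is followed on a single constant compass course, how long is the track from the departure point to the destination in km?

Rhumb course C = atan2(Δλ, Δψ) with Δψ = ln[tan(π/4+φ₂/2)/tan(π/4+φ₁/2)] = +0.1214, Δλ = +0.2830 → C = 66.79°
d = R·|Δφ| / |cos C| = 6364·0.11723 / 0.39406 = 1893 km

1893 km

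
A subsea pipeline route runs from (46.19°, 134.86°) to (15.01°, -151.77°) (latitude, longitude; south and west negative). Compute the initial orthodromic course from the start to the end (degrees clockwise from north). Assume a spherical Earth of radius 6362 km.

91.2°

N = sin Δλ·cos φ₂ = +0.9255;  D = cos φ₁ sin φ₂ − sin φ₁ cos φ₂ cos Δλ = -0.0202
initial course = atan2(N, D) = 91.25°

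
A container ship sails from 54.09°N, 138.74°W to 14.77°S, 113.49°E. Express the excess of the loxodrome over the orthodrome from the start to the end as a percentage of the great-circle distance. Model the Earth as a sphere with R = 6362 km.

Great circle: σ = 1.9601 rad → d_gc = Rσ = 12470.4 km
Rhumb: Δφ = -1.2018, Δλ = -1.8809, Δψ = -1.3875, q = Δφ/Δψ = 0.8662 → d_rh = R√(Δφ²+q²Δλ²) = 12880.0 km
Excess = (12880.0 − 12470.4) / 12470.4 = 409.6 / 12470.4 = 3.28% ≈ 3.3%

3.3%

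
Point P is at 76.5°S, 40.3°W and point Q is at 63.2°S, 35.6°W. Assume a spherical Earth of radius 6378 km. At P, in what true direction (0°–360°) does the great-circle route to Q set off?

θ = atan2( sin Δλ·cos φ₂ ,  cos φ₁ sin φ₂ − sin φ₁ cos φ₂ cos Δλ )
  = atan2(+0.0369, +0.2286) = 9.18°

9.2°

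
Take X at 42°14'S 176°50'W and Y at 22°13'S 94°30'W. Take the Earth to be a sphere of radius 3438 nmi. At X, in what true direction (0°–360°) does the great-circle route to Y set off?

102.1°

N = sin Δλ·cos φ₂ = +0.9175;  D = cos φ₁ sin φ₂ − sin φ₁ cos φ₂ cos Δλ = -0.1969
initial course = atan2(N, D) = 102.12°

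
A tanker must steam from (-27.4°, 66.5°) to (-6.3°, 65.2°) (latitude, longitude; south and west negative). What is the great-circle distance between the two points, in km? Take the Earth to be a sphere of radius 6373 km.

Haversine: a = sin²(Δφ/2)+cos φ₁ cos φ₂ sin²(Δλ/2) = 0.03364;  σ = 2·atan2(√a,√(1−a))
σ = 21.136° → d = Rσ = 6373·0.36889 = 2351 km

2351 km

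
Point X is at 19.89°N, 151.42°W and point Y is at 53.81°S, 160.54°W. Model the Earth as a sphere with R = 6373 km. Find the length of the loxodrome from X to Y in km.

Δψ = ln[tan(π/4+φ₂/2)/tan(π/4+φ₁/2)] = -1.4729;  Δφ = -1.2863 rad,  Δλ = -0.1592 rad
q = Δφ/Δψ = 0.8733
d = R·√(Δφ² + q²Δλ²) = 6373·1.29380 = 8245 km

8245 km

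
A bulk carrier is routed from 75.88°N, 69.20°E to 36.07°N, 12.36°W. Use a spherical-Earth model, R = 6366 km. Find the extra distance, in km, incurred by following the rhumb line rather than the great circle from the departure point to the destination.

Great circle: cos σ = sin φ₁ sin φ₂ + cos φ₁ cos φ₂ cos Δλ,  σ = 0.9274 rad → d_gc = 5903.7 km
Rhumb line: Δψ = -1.4129, q = Δφ/Δψ = 0.4918, d_rh = R√(Δφ²+q²Δλ²) = 6278.8 km
Excess = 6278.8 − 5903.7 = 375.1 ≈ 375 km

375 km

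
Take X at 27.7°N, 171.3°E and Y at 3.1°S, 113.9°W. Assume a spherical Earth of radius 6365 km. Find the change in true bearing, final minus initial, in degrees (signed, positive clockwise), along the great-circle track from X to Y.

+19.2°

At departure: θ₁ = atan2(sin Δλ cos φ₂, cos φ₁ sin φ₂ − sin φ₁ cos φ₂ cos Δλ) = 99.98°
At arrival: θ₂ = atan2(sin Δλ cos φ₁, −cos φ₂ sin φ₁ + sin φ₂ cos φ₁ cos Δλ) = 119.16°
Δθ = θ₂ − θ₁ = +19.2°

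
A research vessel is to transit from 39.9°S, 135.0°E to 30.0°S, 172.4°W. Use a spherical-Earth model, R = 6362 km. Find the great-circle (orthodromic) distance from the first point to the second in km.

Haversine: a = sin²(Δφ/2)+cos φ₁ cos φ₂ sin²(Δλ/2) = 0.13787;  σ = 2·atan2(√a,√(1−a))
σ = 43.593° → d = Rσ = 6362·0.76084 = 4840 km

4840 km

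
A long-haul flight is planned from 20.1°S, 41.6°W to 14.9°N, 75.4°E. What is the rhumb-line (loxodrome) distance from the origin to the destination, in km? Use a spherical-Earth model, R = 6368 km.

Δψ = ln[tan(π/4+φ₂/2)/tan(π/4+φ₁/2)] = +0.6213;  Δφ = +0.6109 rad,  Δλ = +2.0420 rad
q = Δφ/Δψ = 0.9832
d = R·√(Δφ² + q²Δλ²) = 6368·2.09870 = 13365 km

13365 km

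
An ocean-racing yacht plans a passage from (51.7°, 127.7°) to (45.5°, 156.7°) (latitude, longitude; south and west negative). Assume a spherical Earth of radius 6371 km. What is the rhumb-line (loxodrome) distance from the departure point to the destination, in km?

Δψ = ln[tan(π/4+φ₂/2)/tan(π/4+φ₁/2)] = -0.1639;  Δφ = -0.1082 rad,  Δλ = +0.5061 rad
q = Δφ/Δψ = 0.6602
d = R·√(Δφ² + q²Δλ²) = 6371·0.35122 = 2238 km

2238 km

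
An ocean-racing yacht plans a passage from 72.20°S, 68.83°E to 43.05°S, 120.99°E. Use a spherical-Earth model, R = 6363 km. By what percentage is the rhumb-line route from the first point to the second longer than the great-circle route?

Great circle: σ = 0.6649 rad → d_gc = Rσ = 4230.6 km
Rhumb: Δφ = +0.5088, Δλ = +0.9104, Δψ = +1.0201, q = Δφ/Δψ = 0.4988 → d_rh = R√(Δφ²+q²Δλ²) = 4339.0 km
Excess = (4339.0 − 4230.6) / 4230.6 = 108.4 / 4230.6 = 2.56% ≈ 2.6%

2.6%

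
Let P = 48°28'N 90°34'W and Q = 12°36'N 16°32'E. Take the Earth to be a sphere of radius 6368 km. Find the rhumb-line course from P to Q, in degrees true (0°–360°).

Meridional parts: M(φ₁)=+0.9697, M(φ₂)=+0.2217 → ΔM = -0.7480;  Δλ = +1.8692 rad
tan C = Δλ / ΔM = -2.4990 → C = 111.81°

111.8°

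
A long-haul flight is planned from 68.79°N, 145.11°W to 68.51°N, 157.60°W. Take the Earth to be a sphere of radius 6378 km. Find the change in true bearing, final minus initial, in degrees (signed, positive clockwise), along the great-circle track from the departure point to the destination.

-11.6°

Initial bearing θ₁ = atan2(sin Δλ cos φ₂, cos φ₁ sin φ₂ − sin φ₁ cos φ₂ cos Δλ) = 272.31°
Final bearing θ₂ = (initial bearing from the destination back to the start) + 180° = 260.67°
Δθ = θ₂ − θ₁ = -11.6°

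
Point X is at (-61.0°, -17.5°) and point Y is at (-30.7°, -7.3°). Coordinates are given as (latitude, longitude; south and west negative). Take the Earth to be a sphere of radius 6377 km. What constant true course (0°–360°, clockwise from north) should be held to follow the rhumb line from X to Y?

Meridional parts: M(φ₁)=-1.3524, M(φ₂)=-0.5635 → ΔM = +0.7889;  Δλ = +0.1780 rad
tan C = Δλ / ΔM = +0.2256 → C = 12.72°

12.7°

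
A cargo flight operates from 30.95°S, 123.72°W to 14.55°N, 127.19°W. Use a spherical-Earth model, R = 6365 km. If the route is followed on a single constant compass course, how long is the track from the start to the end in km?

5068 km

Δψ = ln[tan(π/4+φ₂/2)/tan(π/4+φ₁/2)] = +0.8253;  Δφ = +0.7941 rad,  Δλ = -0.0606 rad
q = Δφ/Δψ = 0.9623
d = R·√(Δφ² + q²Δλ²) = 6365·0.79626 = 5068 km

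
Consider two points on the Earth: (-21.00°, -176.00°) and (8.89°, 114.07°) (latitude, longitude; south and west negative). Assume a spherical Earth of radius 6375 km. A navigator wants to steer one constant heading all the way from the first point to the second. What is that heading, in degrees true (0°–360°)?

Δψ = ln[tan(π/4+φ₂/2)/tan(π/4+φ₁/2)] = +0.5308
Δλ = -1.2205 rad (taken the short way round)
course = atan2(Δλ, Δψ) = 293.50°

293.5°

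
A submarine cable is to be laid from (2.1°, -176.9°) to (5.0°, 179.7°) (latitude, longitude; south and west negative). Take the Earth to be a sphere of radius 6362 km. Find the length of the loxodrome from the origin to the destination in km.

496 km

Δψ = ln[tan(π/4+φ₂/2)/tan(π/4+φ₁/2)] = +0.0507;  Δφ = +0.0506 rad,  Δλ = -0.0593 rad
q = Δφ/Δψ = 0.9980
d = R·√(Δφ² + q²Δλ²) = 6362·0.07790 = 496 km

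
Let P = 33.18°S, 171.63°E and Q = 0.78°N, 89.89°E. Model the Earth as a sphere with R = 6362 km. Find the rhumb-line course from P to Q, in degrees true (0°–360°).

293.8°

Meridional parts: M(φ₁)=-0.6145, M(φ₂)=+0.0136 → ΔM = +0.6281;  Δλ = -1.4266 rad
tan C = Δλ / ΔM = -2.2714 → C = 293.76°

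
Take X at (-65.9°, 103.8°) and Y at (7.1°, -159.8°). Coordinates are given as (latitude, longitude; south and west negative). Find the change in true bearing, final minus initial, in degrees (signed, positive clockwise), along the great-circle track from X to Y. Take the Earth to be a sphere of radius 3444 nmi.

-68.7°

Initial bearing θ₁ = atan2(sin Δλ cos φ₂, cos φ₁ sin φ₂ − sin φ₁ cos φ₂ cos Δλ) = 92.93°
Final bearing θ₂ = (initial bearing from the destination back to the start) + 180° = 24.26°
Δθ = θ₂ − θ₁ = -68.7°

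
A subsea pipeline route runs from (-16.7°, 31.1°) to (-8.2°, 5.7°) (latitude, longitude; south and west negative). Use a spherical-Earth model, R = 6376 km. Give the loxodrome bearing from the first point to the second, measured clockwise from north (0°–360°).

Δψ = ln[tan(π/4+φ₂/2)/tan(π/4+φ₁/2)] = +0.1521
Δλ = -0.4433 rad (taken the short way round)
course = atan2(Δλ, Δψ) = 288.93°

288.9°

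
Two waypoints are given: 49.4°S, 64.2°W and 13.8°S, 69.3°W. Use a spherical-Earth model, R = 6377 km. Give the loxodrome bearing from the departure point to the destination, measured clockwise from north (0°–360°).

Meridional parts: M(φ₁)=-0.9945, M(φ₂)=-0.2432 → ΔM = +0.7513;  Δλ = -0.0890 rad
tan C = Δλ / ΔM = -0.1185 → C = 353.24°

353.2°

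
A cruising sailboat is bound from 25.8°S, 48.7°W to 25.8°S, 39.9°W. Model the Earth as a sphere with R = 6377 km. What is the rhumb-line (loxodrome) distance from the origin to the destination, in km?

882 km

Δψ = ln[tan(π/4+φ₂/2)/tan(π/4+φ₁/2)] = +0.0000;  Δφ = +0.0000 rad,  Δλ = +0.1536 rad
Δψ ≈ 0 so q = cos φ₁ = 0.9003
d = R·√(Δφ² + q²Δλ²) = 6377·0.13828 = 882 km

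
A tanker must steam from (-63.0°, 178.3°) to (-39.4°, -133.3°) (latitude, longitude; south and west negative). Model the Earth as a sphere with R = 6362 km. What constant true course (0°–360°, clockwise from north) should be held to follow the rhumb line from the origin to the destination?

Meridional parts: M(φ₁)=-1.4268, M(φ₂)=-0.7493 → ΔM = +0.6775;  Δλ = +0.8447 rad
tan C = Δλ / ΔM = +1.2469 → C = 51.27°

51.3°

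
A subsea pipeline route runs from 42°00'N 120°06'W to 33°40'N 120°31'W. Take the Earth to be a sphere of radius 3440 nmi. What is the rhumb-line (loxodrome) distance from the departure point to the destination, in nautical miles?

501 nmi

Δψ = ln[tan(π/4+φ₂/2)/tan(π/4+φ₁/2)] = -0.1845;  Δφ = -0.1454 rad,  Δλ = -0.0073 rad
q = Δφ/Δψ = 0.7883
d = R·√(Δφ² + q²Δλ²) = 3440·0.14556 = 501 nmi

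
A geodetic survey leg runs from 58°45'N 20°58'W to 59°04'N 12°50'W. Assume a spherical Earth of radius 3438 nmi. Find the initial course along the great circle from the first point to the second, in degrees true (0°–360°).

82.2°

N = sin Δλ·cos φ₂ = +0.0727;  D = cos φ₁ sin φ₂ − sin φ₁ cos φ₂ cos Δλ = +0.0099
initial course = atan2(N, D) = 82.21°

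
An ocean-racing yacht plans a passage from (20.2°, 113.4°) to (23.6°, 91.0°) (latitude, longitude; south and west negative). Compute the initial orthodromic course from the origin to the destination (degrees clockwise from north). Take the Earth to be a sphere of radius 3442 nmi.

θ = atan2( sin Δλ·cos φ₂ ,  cos φ₁ sin φ₂ − sin φ₁ cos φ₂ cos Δλ )
  = atan2(-0.3492, +0.0832) = 283.40°

283.4°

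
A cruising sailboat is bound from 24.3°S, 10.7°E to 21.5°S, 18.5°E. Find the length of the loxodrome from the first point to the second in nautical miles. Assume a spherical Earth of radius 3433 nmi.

462 nmi

Rhumb course C = atan2(Δλ, Δψ) with Δψ = ln[tan(π/4+φ₂/2)/tan(π/4+φ₁/2)] = +0.0531, Δλ = +0.1361 → C = 68.71°
d = R·|Δφ| / |cos C| = 3433·0.04887 / 0.36314 = 462 nmi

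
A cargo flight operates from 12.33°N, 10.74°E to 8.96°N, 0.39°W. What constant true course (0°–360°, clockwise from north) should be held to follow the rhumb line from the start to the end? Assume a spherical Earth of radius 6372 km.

252.9°

Meridional parts: M(φ₁)=+0.2169, M(φ₂)=+0.1570 → ΔM = -0.0599;  Δλ = -0.1943 rad
tan C = Δλ / ΔM = +3.2453 → C = 252.87°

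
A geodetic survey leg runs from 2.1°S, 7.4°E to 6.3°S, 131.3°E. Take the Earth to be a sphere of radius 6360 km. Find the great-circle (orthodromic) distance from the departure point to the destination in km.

cos σ = sin φ₁ sin φ₂ + cos φ₁ cos φ₂ cos Δλ
      = sin(-2.10°)sin(-6.30°) + cos(-2.10°)cos(-6.30°)cos(123.90°) = -0.5500
σ = 123.366° → d = Rσ = 6360·2.15314 = 13694 km

13694 km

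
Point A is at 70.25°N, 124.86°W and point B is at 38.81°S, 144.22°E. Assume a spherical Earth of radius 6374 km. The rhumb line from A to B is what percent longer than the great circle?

Great circle: σ = 2.2069 rad → d_gc = Rσ = 14067.1 km
Rhumb: Δφ = -1.9035, Δλ = -1.5869, Δψ = -2.4843, q = Δφ/Δψ = 0.7662 → d_rh = R√(Δφ²+q²Δλ²) = 14396.5 km
Excess = (14396.5 − 14067.1) / 14067.1 = 329.4 / 14067.1 = 2.34% ≈ 2.3%

2.3%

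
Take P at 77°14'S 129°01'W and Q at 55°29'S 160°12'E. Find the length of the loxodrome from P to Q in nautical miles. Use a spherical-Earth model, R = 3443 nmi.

2051 nmi

Δψ = ln[tan(π/4+φ₂/2)/tan(π/4+φ₁/2)] = +1.0214;  Δφ = +0.3796 rad,  Δλ = -1.2354 rad
q = Δφ/Δψ = 0.3717
d = R·√(Δφ² + q²Δλ²) = 3443·0.59576 = 2051 nmi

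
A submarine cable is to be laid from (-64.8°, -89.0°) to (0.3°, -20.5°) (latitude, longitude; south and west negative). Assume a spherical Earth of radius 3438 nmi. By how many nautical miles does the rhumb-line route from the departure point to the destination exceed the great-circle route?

Great circle: cos σ = sin φ₁ sin φ₂ + cos φ₁ cos φ₂ cos Δλ,  σ = 1.4189 rad → d_gc = 4878.2 nmi
Rhumb line: Δψ = +1.5035, q = Δφ/Δψ = 0.7557, d_rh = R√(Δφ²+q²Δλ²) = 4990.8 nmi
Excess = 4990.8 − 4878.2 = 112.6 ≈ 113 nmi

113 nmi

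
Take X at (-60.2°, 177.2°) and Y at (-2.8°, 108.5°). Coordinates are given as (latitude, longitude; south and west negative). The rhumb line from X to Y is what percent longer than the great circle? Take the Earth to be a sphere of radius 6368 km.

2.2%

Great circle: σ = 1.3462 rad → d_gc = Rσ = 8572.7 km
Rhumb: Δφ = +1.0018, Δλ = -1.1990, Δψ = +1.2751, q = Δφ/Δψ = 0.7857 → d_rh = R√(Δφ²+q²Δλ²) = 8757.2 km
Excess = (8757.2 − 8572.7) / 8572.7 = 184.5 / 8572.7 = 2.152% ≈ 2.2%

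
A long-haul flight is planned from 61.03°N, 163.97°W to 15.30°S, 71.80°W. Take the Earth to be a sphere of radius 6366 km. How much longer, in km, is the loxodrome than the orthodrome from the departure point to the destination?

Great circle: cos σ = sin φ₁ sin φ₂ + cos φ₁ cos φ₂ cos Δλ,  σ = 1.8220 rad → d_gc = 11598.69 km
Rhumb line: Δψ = -1.6238, q = Δφ/Δψ = 0.8205, d_rh = R√(Δφ²+q²Δλ²) = 11938.16 km
Excess = 11938.16 − 11598.69 = 339.47 ≈ 339 km

339 km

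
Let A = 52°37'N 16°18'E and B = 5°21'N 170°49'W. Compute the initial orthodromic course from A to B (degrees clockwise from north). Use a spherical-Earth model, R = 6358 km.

θ = atan2( sin Δλ·cos φ₂ ,  cos φ₁ sin φ₂ − sin φ₁ cos φ₂ cos Δλ )
  = atan2(+0.1234, +0.8416) = 8.34°

8.3°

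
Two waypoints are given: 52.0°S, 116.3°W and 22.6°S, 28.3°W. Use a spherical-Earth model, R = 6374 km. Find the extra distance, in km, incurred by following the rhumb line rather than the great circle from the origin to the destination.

Great circle: cos σ = sin φ₁ sin φ₂ + cos φ₁ cos φ₂ cos Δλ,  σ = 1.2423 rad → d_gc = 7918.1 km
Rhumb line: Δψ = +0.6611, q = Δφ/Δψ = 0.7762, d_rh = R√(Δφ²+q²Δλ²) = 8272.8 km
Excess = 8272.8 − 7918.1 = 354.7 ≈ 355 km

355 km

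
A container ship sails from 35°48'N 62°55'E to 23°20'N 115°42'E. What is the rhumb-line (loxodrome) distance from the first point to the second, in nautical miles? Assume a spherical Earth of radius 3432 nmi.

2841 nmi

Δψ = ln[tan(π/4+φ₂/2)/tan(π/4+φ₁/2)] = -0.2510;  Δφ = -0.2176 rad,  Δλ = +0.9212 rad
q = Δφ/Δψ = 0.8670
d = R·√(Δφ² + q²Δλ²) = 3432·0.82778 = 2841 nmi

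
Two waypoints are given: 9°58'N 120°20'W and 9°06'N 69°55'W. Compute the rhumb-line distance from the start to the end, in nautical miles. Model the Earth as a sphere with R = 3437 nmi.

2983 nmi

Δψ = ln[tan(π/4+φ₂/2)/tan(π/4+φ₁/2)] = -0.0153;  Δφ = -0.0151 rad,  Δλ = +0.8799 rad
q = Δφ/Δψ = 0.9862
d = R·√(Δφ² + q²Δλ²) = 3437·0.86791 = 2983 nmi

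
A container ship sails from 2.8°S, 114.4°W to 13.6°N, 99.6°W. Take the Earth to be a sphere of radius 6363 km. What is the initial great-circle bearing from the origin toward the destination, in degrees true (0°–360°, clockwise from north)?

41.5°

θ = atan2( sin Δλ·cos φ₂ ,  cos φ₁ sin φ₂ − sin φ₁ cos φ₂ cos Δλ )
  = atan2(+0.2483, +0.2808) = 41.49°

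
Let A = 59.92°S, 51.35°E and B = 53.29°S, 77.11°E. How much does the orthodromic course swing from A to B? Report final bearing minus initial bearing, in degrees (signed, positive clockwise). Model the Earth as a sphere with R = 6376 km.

-21.7°

At departure: θ₁ = atan2(sin Δλ cos φ₂, cos φ₁ sin φ₂ − sin φ₁ cos φ₂ cos Δλ) = 76.15°
At arrival: θ₂ = atan2(sin Δλ cos φ₁, −cos φ₂ sin φ₁ + sin φ₂ cos φ₁ cos Δλ) = 54.50°
Δθ = θ₂ − θ₁ = -21.7°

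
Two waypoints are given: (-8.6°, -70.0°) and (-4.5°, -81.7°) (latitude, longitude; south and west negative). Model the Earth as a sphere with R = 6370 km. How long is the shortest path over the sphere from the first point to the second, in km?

1370 km

cos σ = sin φ₁ sin φ₂ + cos φ₁ cos φ₂ cos Δλ
      = sin(-8.60°)sin(-4.50°) + cos(-8.60°)cos(-4.50°)cos(-11.70°) = 0.9770
σ = 12.323° → d = Rσ = 6370·0.21507 = 1370 km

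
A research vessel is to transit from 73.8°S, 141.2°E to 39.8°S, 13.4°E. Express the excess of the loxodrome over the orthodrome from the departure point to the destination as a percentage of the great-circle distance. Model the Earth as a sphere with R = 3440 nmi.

Great circle: σ = 1.0664 rad → d_gc = Rσ = 3668.3 nmi
Rhumb: Δφ = +0.5934, Δλ = -2.2305, Δψ = +1.1913, q = Δφ/Δψ = 0.4981 → d_rh = R√(Δφ²+q²Δλ²) = 4333.0 nmi
Excess = (4333.0 − 3668.3) / 3668.3 = 664.7 / 3668.3 = 18.12% ≈ 18.1%

18.1%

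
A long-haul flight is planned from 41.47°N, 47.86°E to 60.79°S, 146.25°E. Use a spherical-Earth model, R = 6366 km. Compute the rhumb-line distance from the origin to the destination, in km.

Δψ = ln[tan(π/4+φ₂/2)/tan(π/4+φ₁/2)] = -2.1416;  Δφ = -1.7848 rad,  Δλ = +1.7172 rad
q = Δφ/Δψ = 0.8334
d = R·√(Δφ² + q²Δλ²) = 6366·2.28767 = 14563 km

14563 km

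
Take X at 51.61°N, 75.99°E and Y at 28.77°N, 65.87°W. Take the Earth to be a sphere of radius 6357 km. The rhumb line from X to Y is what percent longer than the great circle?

17.3%

Great circle: σ = 1.6217 rad → d_gc = Rσ = 10309.2 km
Rhumb: Δφ = -0.3986, Δλ = -2.4759, Δψ = -0.5305, q = Δφ/Δψ = 0.7514 → d_rh = R√(Δφ²+q²Δλ²) = 12095.8 km
Excess = (12095.8 − 10309.2) / 10309.2 = 1786.6 / 10309.2 = 17.33% ≈ 17.3%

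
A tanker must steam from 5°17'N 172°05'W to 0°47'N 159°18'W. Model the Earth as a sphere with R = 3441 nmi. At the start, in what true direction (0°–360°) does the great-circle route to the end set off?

N = sin Δλ·cos φ₂ = +0.2212;  D = cos φ₁ sin φ₂ − sin φ₁ cos φ₂ cos Δλ = -0.0762
initial course = atan2(N, D) = 109.00°

109.0°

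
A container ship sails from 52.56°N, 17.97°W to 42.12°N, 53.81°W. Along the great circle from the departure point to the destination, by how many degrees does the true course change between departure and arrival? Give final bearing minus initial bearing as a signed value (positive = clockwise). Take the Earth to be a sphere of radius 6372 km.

At departure: θ₁ = atan2(sin Δλ cos φ₂, cos φ₁ sin φ₂ − sin φ₁ cos φ₂ cos Δλ) = 260.88°
At arrival: θ₂ = atan2(sin Δλ cos φ₁, −cos φ₂ sin φ₁ + sin φ₂ cos φ₁ cos Δλ) = 234.02°
Δθ = θ₂ − θ₁ = -26.9°

-26.9°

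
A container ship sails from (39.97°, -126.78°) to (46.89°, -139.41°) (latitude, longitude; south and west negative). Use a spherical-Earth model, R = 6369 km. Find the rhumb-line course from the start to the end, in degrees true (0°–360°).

Meridional parts: M(φ₁)=+0.7622, M(φ₂)=+0.9288 → ΔM = +0.1666;  Δλ = -0.2204 rad
tan C = Δλ / ΔM = -1.3232 → C = 307.08°

307.1°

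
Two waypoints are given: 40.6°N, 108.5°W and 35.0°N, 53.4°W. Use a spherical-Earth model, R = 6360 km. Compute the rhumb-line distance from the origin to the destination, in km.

Δψ = ln[tan(π/4+φ₂/2)/tan(π/4+φ₁/2)] = -0.1238;  Δφ = -0.0977 rad,  Δλ = +0.9617 rad
q = Δφ/Δψ = 0.7895
d = R·√(Δφ² + q²Δλ²) = 6360·0.76547 = 4868 km

4868 km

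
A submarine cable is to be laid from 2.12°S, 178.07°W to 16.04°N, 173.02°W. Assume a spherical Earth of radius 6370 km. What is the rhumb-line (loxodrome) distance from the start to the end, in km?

2094 km

Δψ = ln[tan(π/4+φ₂/2)/tan(π/4+φ₁/2)] = +0.3207;  Δφ = +0.3170 rad,  Δλ = +0.0881 rad
q = Δφ/Δψ = 0.9883
d = R·√(Δφ² + q²Δλ²) = 6370·0.32870 = 2094 km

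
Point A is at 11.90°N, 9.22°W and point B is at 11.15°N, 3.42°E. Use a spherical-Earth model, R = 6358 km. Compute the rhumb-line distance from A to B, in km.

1377 km

Rhumb course C = atan2(Δλ, Δψ) with Δψ = ln[tan(π/4+φ₂/2)/tan(π/4+φ₁/2)] = -0.0134, Δλ = +0.2206 → C = 93.47°
d = R·|Δφ| / |cos C| = 6358·0.01309 / 0.06045 = 1377 km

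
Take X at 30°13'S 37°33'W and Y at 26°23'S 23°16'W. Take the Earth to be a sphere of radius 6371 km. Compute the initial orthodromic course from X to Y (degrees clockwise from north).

76.5°

θ = atan2( sin Δλ·cos φ₂ ,  cos φ₁ sin φ₂ − sin φ₁ cos φ₂ cos Δλ )
  = atan2(+0.2210, +0.0529) = 76.54°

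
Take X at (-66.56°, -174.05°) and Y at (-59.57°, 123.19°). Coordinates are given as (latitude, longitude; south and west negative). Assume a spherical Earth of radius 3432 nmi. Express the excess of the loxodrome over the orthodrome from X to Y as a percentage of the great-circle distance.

Great circle: σ = 0.4879 rad → d_gc = Rσ = 1674.5 nmi
Rhumb: Δφ = +0.1220, Δλ = -1.0954, Δψ = +0.2708, q = Δφ/Δψ = 0.4505 → d_rh = R√(Δφ²+q²Δλ²) = 1744.6 nmi
Excess = (1744.6 − 1674.5) / 1674.5 = 70.1 / 1674.5 = 4.19% ≈ 4.2%

4.2%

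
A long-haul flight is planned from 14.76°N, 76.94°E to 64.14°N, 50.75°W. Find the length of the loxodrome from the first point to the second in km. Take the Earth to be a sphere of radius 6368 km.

11495 km

Δψ = ln[tan(π/4+φ₂/2)/tan(π/4+φ₁/2)] = +1.2110;  Δφ = +0.8618 rad,  Δλ = -2.2286 rad
q = Δφ/Δψ = 0.7117
d = R·√(Δφ² + q²Δλ²) = 6368·1.80510 = 11495 km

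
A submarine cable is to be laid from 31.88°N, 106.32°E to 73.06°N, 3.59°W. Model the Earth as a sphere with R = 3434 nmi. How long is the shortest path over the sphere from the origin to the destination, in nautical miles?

3902 nmi

cos σ = sin φ₁ sin φ₂ + cos φ₁ cos φ₂ cos Δλ
      = sin(31.88°)sin(73.06°) + cos(31.88°)cos(73.06°)cos(-109.91°) = 0.4210
σ = 65.104° → d = Rσ = 3434·1.13628 = 3902 nmi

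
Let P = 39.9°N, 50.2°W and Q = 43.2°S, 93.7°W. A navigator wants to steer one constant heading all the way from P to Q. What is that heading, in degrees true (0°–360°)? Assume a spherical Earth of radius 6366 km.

205.4°

Δψ = ln[tan(π/4+φ₂/2)/tan(π/4+φ₁/2)] = -1.5983
Δλ = -0.7592 rad (taken the short way round)
course = atan2(Δλ, Δψ) = 205.41°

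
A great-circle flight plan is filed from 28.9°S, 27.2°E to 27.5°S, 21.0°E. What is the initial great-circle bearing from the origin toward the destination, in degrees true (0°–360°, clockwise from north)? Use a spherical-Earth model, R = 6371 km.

282.9°

N = sin Δλ·cos φ₂ = -0.0958;  D = cos φ₁ sin φ₂ − sin φ₁ cos φ₂ cos Δλ = +0.0219
initial course = atan2(N, D) = 282.89°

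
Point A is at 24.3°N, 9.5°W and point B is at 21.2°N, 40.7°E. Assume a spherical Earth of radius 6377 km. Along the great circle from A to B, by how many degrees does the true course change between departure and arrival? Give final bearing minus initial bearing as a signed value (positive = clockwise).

+20.5°

At departure: θ₁ = atan2(sin Δλ cos φ₂, cos φ₁ sin φ₂ − sin φ₁ cos φ₂ cos Δλ) = 83.31°
At arrival: θ₂ = atan2(sin Δλ cos φ₁, −cos φ₂ sin φ₁ + sin φ₂ cos φ₁ cos Δλ) = 103.85°
Δθ = θ₂ − θ₁ = +20.5°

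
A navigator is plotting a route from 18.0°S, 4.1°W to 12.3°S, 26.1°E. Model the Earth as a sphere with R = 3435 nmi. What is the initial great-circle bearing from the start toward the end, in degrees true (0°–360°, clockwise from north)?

83.2°

θ = atan2( sin Δλ·cos φ₂ ,  cos φ₁ sin φ₂ − sin φ₁ cos φ₂ cos Δλ )
  = atan2(+0.4915, +0.0583) = 83.23°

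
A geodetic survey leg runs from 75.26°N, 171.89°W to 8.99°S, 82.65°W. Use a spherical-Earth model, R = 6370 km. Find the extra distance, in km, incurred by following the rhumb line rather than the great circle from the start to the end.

Great circle: cos σ = sin φ₁ sin φ₂ + cos φ₁ cos φ₂ cos Δλ,  σ = 1.7191 rad → d_gc = 10950.8 km
Rhumb line: Δψ = -2.2028, q = Δφ/Δψ = 0.6675, d_rh = R√(Δφ²+q²Δλ²) = 11471.6 km
Excess = 11471.6 − 10950.8 = 520.8 ≈ 521 km

521 km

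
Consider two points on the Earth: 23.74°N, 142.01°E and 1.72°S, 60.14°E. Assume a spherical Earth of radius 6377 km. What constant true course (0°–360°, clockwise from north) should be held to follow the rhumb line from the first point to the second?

Δψ = ln[tan(π/4+φ₂/2)/tan(π/4+φ₁/2)] = -0.4568
Δλ = -1.4289 rad (taken the short way round)
course = atan2(Δλ, Δψ) = 252.27°

252.3°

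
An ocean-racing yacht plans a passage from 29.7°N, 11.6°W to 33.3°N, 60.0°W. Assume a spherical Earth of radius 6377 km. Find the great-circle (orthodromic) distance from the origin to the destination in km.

cos σ = sin φ₁ sin φ₂ + cos φ₁ cos φ₂ cos Δλ
      = sin(29.70°)sin(33.30°) + cos(29.70°)cos(33.30°)cos(-48.40°) = 0.7540
σ = 41.059° → d = Rσ = 6377·0.71661 = 4570 km

4570 km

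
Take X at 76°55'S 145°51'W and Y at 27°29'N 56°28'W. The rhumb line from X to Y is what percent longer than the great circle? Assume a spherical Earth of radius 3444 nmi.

3.8%

Great circle: σ = 2.0346 rad → d_gc = Rσ = 7007.1 nmi
Rhumb: Δφ = +1.8221, Δλ = +1.5600, Δψ = +2.6649, q = Δφ/Δψ = 0.6838 → d_rh = R√(Δφ²+q²Δλ²) = 7271.6 nmi
Excess = (7271.6 − 7007.1) / 7007.1 = 264.5 / 7007.1 = 3.77% ≈ 3.8%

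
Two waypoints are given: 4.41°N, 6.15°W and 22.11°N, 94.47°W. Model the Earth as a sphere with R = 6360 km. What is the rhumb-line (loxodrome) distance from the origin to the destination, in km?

9701 km

Δψ = ln[tan(π/4+φ₂/2)/tan(π/4+φ₁/2)] = +0.3188;  Δφ = +0.3089 rad,  Δλ = -1.5415 rad
q = Δφ/Δψ = 0.9690
d = R·√(Δφ² + q²Δλ²) = 6360·1.52534 = 9701 km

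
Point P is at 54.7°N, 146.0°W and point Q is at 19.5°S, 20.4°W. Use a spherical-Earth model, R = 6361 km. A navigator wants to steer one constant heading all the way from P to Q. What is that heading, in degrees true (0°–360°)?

Meridional parts: M(φ₁)=+1.1451, M(φ₂)=-0.3471 → ΔM = -1.4922;  Δλ = +2.1921 rad
tan C = Δλ / ΔM = -1.4690 → C = 124.24°

124.2°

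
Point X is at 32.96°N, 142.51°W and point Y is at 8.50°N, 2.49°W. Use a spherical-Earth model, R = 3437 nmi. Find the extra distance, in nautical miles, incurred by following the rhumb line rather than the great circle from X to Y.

493 nmi

Great circle: cos σ = sin φ₁ sin φ₂ + cos φ₁ cos φ₂ cos Δλ,  σ = 2.1597 rad → d_gc = 7422.9 nmi
Rhumb line: Δψ = -0.4610, q = Δφ/Δψ = 0.9261, d_rh = R√(Δφ²+q²Δλ²) = 7915.5 nmi
Excess = 7915.5 − 7422.9 = 492.6 ≈ 493 nmi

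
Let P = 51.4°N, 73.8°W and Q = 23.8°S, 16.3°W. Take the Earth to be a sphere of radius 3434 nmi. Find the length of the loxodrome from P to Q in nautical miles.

Δψ = ln[tan(π/4+φ₂/2)/tan(π/4+φ₁/2)] = -1.4771;  Δφ = -1.3125 rad,  Δλ = +1.0036 rad
q = Δφ/Δψ = 0.8885
d = R·√(Δφ² + q²Δλ²) = 3434·1.58674 = 5449 nmi

5449 nmi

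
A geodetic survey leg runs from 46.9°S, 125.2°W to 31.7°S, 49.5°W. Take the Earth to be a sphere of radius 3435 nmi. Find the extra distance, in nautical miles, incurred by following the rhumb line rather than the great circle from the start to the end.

Great circle: cos σ = sin φ₁ sin φ₂ + cos φ₁ cos φ₂ cos Δλ,  σ = 1.0154 rad → d_gc = 3487.9 nmi
Rhumb line: Δψ = +0.3452, q = Δφ/Δψ = 0.7685, d_rh = R√(Δφ²+q²Δλ²) = 3604.8 nmi
Excess = 3604.8 − 3487.9 = 116.9 ≈ 117 nmi

117 nmi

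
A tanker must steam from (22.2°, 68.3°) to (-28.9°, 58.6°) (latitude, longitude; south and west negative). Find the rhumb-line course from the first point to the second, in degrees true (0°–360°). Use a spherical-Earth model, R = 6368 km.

190.4°

Meridional parts: M(φ₁)=+0.3975, M(φ₂)=-0.5273 → ΔM = -0.9248;  Δλ = -0.1693 rad
tan C = Δλ / ΔM = +0.1831 → C = 190.37°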